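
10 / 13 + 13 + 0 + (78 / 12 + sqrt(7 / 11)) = sqrt(77) / 11 + 527 / 26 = 21.07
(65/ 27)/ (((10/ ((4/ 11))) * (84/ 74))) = 481/ 6237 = 0.08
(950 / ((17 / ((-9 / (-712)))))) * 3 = 12825 / 6052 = 2.12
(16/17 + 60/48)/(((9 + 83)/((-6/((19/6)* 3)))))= -447/29716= -0.02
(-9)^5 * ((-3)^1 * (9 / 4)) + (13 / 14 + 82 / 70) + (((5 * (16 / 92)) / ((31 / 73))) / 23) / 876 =398582.85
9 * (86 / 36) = 21.50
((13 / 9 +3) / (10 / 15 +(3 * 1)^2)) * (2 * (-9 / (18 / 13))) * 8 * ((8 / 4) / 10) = -832 / 87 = -9.56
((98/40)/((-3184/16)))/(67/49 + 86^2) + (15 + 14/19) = 431347693801/27410057020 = 15.74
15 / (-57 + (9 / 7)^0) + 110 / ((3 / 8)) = 49235 / 168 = 293.07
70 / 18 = 35 / 9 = 3.89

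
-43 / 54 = -0.80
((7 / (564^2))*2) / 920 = 7 / 146324160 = 0.00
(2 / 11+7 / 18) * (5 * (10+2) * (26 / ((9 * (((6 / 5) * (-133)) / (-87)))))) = 2130050 / 39501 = 53.92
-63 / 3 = -21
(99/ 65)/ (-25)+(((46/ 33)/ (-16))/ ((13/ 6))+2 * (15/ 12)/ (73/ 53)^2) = 463574751/ 381023500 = 1.22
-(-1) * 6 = 6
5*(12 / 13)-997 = -12901 / 13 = -992.38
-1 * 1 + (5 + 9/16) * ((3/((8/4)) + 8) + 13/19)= 33835/608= 55.65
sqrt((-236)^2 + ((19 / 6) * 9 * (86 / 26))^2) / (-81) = -sqrt(43657897) / 2106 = -3.14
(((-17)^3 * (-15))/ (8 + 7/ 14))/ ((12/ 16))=11560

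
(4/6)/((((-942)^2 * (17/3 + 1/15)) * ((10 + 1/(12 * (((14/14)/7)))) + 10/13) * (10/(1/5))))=0.00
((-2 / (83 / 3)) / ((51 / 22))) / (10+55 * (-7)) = 44 / 529125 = 0.00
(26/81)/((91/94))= 188/567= 0.33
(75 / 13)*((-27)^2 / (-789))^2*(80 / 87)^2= 3149280000 / 756224677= 4.16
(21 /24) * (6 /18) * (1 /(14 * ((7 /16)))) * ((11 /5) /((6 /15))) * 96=176 /7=25.14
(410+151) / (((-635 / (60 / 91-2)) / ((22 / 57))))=501908 / 1097915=0.46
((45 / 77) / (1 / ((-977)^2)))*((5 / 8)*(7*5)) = 1073845125 / 88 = 12202785.51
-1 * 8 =-8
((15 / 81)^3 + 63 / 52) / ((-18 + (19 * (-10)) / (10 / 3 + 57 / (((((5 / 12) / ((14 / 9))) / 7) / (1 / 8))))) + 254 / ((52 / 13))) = 3543881947 / 129481426854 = 0.03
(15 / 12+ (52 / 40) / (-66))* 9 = 609 / 55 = 11.07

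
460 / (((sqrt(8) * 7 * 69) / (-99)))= -165 * sqrt(2) / 7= -33.34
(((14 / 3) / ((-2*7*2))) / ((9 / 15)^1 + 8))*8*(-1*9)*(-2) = -120 / 43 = -2.79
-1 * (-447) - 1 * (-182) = 629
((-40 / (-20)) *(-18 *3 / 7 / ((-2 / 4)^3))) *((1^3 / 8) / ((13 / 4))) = 432 / 91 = 4.75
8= 8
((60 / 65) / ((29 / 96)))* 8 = 9216 / 377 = 24.45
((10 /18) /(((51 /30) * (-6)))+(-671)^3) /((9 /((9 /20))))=-69334637687 /4590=-15105585.55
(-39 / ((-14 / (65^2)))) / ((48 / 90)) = 2471625 / 112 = 22068.08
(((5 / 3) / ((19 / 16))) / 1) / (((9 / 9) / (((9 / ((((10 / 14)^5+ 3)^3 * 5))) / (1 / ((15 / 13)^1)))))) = 0.09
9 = 9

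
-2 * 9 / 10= -9 / 5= -1.80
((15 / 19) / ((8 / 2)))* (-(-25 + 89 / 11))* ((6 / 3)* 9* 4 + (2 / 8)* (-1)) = 239.45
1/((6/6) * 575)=1/575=0.00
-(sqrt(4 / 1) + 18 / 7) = -32 / 7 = -4.57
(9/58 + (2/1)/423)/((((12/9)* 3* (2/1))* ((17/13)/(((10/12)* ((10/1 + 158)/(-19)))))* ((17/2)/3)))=-1784965/44905398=-0.04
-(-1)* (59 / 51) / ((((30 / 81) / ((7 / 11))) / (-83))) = -308511 / 1870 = -164.98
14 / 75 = 0.19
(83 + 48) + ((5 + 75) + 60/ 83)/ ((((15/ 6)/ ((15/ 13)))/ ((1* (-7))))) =-129.80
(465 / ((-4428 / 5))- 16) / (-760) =24391 / 1121760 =0.02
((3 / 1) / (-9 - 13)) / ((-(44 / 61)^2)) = 11163 / 42592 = 0.26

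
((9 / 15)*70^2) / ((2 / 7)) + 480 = 10770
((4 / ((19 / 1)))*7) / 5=28 / 95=0.29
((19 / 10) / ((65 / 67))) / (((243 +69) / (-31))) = -0.19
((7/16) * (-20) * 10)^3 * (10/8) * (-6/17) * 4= 80390625/68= 1182215.07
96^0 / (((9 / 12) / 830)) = 3320 / 3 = 1106.67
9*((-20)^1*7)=-1260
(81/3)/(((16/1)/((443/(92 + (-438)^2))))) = 11961/3070976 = 0.00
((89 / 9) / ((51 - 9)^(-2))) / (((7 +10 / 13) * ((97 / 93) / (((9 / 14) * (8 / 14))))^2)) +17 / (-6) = 77021992571 / 279390846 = 275.68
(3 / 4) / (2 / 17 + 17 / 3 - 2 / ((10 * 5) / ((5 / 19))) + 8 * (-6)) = -14535 / 818344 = -0.02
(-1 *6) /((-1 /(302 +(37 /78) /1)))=23593 /13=1814.85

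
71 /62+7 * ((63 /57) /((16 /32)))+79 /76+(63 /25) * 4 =1633787 /58900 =27.74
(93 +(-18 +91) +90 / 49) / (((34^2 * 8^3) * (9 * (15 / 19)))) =0.00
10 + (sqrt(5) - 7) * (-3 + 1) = 24 - 2 * sqrt(5) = 19.53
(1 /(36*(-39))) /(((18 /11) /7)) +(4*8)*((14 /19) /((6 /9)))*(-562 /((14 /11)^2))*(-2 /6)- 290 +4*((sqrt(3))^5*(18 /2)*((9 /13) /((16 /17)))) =12393*sqrt(3) /52 +12773621071 /3361176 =4213.14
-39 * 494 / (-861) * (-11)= -70642 / 287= -246.14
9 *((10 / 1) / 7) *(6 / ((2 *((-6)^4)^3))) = 5 / 282175488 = 0.00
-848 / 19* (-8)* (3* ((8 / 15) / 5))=54272 / 475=114.26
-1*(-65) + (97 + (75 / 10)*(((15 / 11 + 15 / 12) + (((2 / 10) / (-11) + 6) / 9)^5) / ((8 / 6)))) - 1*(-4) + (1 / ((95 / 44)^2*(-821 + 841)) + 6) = 1430005166674260371 / 7629053511420000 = 187.44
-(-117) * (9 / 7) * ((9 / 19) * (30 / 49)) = 284310 / 6517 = 43.63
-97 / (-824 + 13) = 97 / 811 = 0.12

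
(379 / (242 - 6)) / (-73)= -0.02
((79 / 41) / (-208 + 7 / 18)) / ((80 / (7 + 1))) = -711 / 766085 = -0.00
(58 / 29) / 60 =1 / 30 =0.03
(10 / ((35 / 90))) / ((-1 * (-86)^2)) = -45 / 12943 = -0.00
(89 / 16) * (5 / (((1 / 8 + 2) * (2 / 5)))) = 2225 / 68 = 32.72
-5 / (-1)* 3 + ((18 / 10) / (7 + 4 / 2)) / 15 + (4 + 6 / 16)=11633 / 600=19.39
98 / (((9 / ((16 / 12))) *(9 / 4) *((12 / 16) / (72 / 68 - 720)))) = -8517376 / 1377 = -6185.46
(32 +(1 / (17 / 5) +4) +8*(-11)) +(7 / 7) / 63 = -55360 / 1071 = -51.69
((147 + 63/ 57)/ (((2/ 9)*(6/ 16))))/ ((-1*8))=-4221/ 19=-222.16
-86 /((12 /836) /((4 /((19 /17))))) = -64328 /3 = -21442.67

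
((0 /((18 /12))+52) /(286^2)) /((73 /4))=4 /114829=0.00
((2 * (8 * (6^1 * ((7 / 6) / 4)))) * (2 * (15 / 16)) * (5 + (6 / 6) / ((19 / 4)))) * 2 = 10395 / 19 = 547.11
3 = 3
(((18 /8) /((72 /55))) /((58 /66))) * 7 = 12705 /928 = 13.69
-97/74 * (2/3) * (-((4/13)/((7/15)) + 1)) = 14647/10101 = 1.45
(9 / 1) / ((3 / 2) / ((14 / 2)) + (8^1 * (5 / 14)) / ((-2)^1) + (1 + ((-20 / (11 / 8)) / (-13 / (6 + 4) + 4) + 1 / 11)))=-3402 / 2083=-1.63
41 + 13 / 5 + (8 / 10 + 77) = 607 / 5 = 121.40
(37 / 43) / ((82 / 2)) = 37 / 1763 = 0.02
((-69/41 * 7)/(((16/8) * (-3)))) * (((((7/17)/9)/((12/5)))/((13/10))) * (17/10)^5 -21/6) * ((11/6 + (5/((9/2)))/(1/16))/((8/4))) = -525327481049/8289216000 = -63.37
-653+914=261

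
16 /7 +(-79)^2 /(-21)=-6193 /21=-294.90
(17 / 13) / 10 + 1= 147 / 130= 1.13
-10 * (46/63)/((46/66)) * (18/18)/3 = -220/63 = -3.49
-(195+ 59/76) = -14879/76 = -195.78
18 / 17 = 1.06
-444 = -444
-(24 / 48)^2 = -0.25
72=72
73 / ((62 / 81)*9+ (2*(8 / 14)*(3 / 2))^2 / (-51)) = 547281 / 51214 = 10.69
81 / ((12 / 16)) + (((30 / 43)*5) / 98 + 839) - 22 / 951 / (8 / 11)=7590261869 / 8015028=947.00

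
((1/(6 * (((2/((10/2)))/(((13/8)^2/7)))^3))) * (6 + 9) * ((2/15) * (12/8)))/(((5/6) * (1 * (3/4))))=120670225/179830784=0.67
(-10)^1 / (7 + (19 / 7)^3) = -0.37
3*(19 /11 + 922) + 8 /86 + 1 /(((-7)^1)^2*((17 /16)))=1091914797 /394009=2771.29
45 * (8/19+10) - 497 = -533/19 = -28.05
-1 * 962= -962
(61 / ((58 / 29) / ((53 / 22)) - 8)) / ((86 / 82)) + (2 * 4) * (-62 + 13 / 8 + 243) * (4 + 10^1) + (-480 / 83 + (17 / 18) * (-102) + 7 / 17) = 20344.18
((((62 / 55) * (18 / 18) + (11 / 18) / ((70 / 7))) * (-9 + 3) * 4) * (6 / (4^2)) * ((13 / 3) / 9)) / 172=-30589 / 1021680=-0.03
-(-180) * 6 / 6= 180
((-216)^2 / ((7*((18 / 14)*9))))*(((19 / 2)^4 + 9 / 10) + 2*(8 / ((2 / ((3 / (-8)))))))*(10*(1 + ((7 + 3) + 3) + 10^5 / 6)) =782381048496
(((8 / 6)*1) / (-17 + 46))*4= 16 / 87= 0.18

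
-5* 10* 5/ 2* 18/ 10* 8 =-1800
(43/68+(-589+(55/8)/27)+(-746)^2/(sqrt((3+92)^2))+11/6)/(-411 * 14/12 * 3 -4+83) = -1839008947/474247980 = -3.88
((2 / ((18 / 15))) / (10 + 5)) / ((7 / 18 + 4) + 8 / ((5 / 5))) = 2 / 223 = 0.01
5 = 5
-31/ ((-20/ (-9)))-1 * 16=-599/ 20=-29.95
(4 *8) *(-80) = -2560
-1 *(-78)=78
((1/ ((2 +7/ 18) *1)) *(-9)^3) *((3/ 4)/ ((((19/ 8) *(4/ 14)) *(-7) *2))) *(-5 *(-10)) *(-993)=-977260950/ 817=-1196157.83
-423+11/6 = -2527/6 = -421.17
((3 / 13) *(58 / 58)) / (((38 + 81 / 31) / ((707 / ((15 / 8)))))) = 175336 / 81835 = 2.14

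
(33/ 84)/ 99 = 1/ 252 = 0.00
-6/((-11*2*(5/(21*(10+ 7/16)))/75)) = 157815/176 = 896.68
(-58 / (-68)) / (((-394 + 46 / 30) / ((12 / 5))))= -18 / 3451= -0.01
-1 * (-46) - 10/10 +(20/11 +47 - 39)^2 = 17109/121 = 141.40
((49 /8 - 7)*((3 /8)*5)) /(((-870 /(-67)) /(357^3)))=-21339168417 /3712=-5748698.39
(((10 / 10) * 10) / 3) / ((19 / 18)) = 60 / 19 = 3.16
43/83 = 0.52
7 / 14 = 1 / 2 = 0.50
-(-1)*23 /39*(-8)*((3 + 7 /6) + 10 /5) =-3404 /117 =-29.09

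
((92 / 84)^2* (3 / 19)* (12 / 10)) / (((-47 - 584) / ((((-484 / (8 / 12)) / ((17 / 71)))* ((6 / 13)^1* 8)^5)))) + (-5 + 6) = 13914444817281829 / 18540213351205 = 750.50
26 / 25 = 1.04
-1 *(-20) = 20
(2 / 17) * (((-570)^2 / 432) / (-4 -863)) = -9025 / 88434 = -0.10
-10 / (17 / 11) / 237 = -110 / 4029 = -0.03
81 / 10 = 8.10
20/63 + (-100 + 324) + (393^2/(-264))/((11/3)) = 3949489/60984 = 64.76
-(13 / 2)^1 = -13 / 2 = -6.50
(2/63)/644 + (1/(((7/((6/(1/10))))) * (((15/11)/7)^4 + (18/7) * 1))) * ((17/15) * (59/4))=1261471898773/22651237154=55.69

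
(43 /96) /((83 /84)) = 301 /664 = 0.45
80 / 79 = 1.01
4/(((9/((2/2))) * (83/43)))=172/747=0.23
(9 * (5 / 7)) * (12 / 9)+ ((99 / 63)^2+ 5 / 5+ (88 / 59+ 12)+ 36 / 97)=25.90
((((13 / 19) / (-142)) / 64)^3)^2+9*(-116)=-27671456216463495024411051579300167 / 26505226260980359218784532168704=-1044.00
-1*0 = 0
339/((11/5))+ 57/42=23939/154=155.45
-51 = -51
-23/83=-0.28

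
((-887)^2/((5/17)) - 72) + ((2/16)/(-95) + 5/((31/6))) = 2674943.57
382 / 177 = 2.16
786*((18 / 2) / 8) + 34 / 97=343225 / 388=884.60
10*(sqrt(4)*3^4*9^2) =131220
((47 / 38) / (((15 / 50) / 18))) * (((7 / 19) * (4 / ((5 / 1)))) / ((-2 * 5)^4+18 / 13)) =0.00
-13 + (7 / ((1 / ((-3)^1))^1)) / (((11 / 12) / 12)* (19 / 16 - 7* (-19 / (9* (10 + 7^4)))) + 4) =-3708858695 / 204536483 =-18.13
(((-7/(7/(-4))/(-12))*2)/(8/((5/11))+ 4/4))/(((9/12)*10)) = -4/837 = -0.00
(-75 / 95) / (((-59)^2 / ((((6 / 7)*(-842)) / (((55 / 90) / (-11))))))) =-2.95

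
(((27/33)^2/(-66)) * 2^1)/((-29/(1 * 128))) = 3456/38599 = 0.09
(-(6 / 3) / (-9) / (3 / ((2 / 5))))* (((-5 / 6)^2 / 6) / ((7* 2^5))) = 5 / 326592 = 0.00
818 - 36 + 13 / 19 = 14871 / 19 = 782.68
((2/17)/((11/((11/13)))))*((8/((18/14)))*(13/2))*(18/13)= 112/221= 0.51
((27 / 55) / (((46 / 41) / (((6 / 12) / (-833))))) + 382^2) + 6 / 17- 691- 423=610372740333 / 4214980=144810.35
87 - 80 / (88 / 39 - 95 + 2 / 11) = 3489003 / 39709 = 87.86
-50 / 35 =-10 / 7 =-1.43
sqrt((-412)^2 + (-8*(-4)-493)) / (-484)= -sqrt(169283) / 484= -0.85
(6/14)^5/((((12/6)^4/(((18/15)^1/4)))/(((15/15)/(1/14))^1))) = 729/192080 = 0.00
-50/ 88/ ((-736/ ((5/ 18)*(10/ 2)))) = 625/ 582912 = 0.00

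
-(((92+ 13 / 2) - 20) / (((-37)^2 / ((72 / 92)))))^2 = -1996569 / 991431169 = -0.00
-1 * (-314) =314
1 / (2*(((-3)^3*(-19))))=1 / 1026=0.00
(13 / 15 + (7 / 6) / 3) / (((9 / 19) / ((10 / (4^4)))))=2147 / 20736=0.10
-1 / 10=-0.10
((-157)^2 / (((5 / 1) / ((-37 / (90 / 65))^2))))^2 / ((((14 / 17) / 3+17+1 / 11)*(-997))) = -6081637380931136880427 / 8496734695200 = -715761713.07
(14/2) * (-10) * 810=-56700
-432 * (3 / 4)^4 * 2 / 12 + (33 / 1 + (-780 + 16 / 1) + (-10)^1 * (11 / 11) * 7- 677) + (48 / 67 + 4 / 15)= -48233509 / 32160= -1499.80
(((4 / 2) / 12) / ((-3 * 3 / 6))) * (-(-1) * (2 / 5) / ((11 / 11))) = -0.04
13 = 13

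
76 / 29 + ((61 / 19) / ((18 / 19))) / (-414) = 564583 / 216108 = 2.61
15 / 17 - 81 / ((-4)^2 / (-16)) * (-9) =-12378 / 17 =-728.12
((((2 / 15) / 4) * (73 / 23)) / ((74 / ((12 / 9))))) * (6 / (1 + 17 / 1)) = 73 / 114885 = 0.00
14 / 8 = 7 / 4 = 1.75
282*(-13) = -3666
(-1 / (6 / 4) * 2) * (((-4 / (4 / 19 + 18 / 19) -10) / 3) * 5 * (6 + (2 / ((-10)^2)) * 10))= 18352 / 99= 185.37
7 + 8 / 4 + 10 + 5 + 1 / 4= 97 / 4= 24.25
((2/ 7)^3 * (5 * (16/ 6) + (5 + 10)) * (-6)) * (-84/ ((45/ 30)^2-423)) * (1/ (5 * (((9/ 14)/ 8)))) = -4096/ 2079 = -1.97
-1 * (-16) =16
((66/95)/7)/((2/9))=297/665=0.45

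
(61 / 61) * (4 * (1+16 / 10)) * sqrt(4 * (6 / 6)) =104 / 5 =20.80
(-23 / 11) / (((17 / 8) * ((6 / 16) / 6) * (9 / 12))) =-11776 / 561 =-20.99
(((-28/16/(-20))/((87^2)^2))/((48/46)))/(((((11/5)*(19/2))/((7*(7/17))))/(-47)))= -370783/39081699999936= -0.00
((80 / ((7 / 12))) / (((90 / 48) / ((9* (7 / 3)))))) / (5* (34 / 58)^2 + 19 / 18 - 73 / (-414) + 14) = 90.62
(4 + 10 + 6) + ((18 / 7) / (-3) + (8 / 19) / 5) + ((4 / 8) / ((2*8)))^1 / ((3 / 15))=412477 / 21280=19.38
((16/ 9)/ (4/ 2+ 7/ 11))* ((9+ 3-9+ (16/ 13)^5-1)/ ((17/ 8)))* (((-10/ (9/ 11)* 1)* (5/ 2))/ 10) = -4.68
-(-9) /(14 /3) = 27 /14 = 1.93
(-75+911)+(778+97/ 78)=125989/ 78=1615.24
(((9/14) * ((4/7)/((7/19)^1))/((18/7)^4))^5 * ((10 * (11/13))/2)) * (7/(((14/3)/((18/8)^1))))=2288868774115/25987060152357617664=0.00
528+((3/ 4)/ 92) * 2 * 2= 48579/ 92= 528.03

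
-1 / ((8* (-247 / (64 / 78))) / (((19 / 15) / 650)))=2 / 2471625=0.00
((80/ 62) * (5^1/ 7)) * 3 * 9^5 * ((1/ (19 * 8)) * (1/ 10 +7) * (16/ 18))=27949860/ 4123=6779.01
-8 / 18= -4 / 9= -0.44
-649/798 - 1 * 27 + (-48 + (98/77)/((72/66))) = -9928/133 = -74.65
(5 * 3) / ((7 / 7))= 15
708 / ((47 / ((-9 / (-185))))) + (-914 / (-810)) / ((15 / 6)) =4170106 / 3521475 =1.18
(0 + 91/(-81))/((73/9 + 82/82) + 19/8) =-728/7443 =-0.10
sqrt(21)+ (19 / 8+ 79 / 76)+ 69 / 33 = sqrt(21)+ 9205 / 1672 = 10.09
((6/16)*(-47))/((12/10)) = -235/16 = -14.69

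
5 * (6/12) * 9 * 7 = 157.50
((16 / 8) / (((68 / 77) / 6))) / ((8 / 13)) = 3003 / 136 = 22.08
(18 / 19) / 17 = 18 / 323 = 0.06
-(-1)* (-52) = -52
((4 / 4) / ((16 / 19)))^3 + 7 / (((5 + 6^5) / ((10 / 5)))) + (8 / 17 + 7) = 9.15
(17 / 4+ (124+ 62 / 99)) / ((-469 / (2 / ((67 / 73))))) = -3725555 / 6221754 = -0.60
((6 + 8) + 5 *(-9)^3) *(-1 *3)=10893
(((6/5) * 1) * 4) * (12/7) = 288/35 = 8.23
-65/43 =-1.51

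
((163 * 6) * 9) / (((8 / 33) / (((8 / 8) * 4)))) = 145233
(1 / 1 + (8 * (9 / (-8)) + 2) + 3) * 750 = -2250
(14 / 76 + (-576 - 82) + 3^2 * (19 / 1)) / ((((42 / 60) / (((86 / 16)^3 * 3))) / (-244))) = 1345781993595 / 17024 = 79052043.80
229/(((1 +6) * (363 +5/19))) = 4351/48314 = 0.09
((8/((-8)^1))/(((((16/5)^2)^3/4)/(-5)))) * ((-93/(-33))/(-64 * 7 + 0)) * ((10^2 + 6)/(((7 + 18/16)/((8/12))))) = -25671875/25190989824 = -0.00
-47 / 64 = -0.73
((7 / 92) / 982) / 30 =7 / 2710320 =0.00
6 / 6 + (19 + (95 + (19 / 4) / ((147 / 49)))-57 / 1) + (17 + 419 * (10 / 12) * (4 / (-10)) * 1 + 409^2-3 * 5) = 2006435 / 12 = 167202.92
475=475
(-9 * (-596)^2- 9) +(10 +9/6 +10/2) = -6393873/2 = -3196936.50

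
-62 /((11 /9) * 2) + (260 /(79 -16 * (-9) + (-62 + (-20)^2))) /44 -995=-6296599 /6171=-1020.35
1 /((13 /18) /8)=144 /13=11.08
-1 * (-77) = 77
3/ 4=0.75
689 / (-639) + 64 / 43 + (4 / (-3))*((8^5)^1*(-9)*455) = 4916000205829 / 27477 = 178913280.41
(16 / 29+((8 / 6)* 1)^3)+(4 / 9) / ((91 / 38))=221432 / 71253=3.11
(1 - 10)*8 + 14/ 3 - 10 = -232/ 3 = -77.33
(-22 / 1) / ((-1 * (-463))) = -22 / 463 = -0.05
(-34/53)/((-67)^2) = -0.00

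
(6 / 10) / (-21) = -0.03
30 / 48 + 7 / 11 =111 / 88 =1.26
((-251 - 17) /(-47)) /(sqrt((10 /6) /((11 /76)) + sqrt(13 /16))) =536 * sqrt(33) /(47 * sqrt(33 * sqrt(13) + 1520)) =1.62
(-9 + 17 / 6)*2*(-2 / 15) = 74 / 45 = 1.64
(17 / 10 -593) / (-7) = 84.47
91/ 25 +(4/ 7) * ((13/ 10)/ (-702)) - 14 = -48956/ 4725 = -10.36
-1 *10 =-10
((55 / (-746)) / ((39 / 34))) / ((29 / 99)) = -30855 / 140621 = -0.22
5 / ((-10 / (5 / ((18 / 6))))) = -5 / 6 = -0.83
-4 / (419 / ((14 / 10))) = -0.01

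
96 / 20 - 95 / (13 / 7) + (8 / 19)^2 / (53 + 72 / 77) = -4516868709 / 97450145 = -46.35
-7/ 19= -0.37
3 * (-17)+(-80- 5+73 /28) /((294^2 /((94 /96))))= -1974925871 /38723328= -51.00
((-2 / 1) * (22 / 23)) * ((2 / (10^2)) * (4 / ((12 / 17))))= -0.22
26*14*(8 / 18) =1456 / 9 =161.78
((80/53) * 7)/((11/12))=6720/583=11.53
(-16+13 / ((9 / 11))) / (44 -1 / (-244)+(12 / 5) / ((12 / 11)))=-1220 / 507321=-0.00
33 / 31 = 1.06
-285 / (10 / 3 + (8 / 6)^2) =-2565 / 46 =-55.76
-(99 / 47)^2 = -9801 / 2209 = -4.44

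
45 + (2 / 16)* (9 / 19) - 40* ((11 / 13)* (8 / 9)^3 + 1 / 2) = 1855333 / 1440504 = 1.29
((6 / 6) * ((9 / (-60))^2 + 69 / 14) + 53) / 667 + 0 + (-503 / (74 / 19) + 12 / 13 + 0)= -115108982897 / 898315600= -128.14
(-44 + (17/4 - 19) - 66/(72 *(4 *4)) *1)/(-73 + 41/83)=937153/1155456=0.81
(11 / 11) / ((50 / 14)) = 7 / 25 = 0.28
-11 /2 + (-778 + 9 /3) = -780.50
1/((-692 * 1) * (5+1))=-1/4152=-0.00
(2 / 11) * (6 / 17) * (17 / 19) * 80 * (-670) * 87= -55958400 / 209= -267743.54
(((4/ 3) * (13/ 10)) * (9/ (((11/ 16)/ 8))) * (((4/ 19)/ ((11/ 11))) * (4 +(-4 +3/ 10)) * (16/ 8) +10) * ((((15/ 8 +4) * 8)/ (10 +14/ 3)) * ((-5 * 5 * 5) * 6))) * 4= -40627491840/ 2299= -17671810.28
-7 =-7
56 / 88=7 / 11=0.64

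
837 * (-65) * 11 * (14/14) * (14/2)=-4189185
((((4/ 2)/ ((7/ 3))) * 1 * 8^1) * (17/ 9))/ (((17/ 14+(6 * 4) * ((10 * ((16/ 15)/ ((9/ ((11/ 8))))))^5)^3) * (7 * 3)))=59523930087542723409696/ 3516581465620913190944453255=0.00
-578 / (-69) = 578 / 69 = 8.38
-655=-655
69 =69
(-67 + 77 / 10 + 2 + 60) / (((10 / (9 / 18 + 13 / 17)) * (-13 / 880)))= -23.11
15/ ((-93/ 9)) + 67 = 2032/ 31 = 65.55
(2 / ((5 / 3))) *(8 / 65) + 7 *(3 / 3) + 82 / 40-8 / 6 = 30671 / 3900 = 7.86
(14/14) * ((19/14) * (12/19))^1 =6/7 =0.86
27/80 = 0.34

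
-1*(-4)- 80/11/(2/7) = -236/11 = -21.45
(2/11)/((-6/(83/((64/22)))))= -83/96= -0.86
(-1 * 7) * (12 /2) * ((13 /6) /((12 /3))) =-91 /4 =-22.75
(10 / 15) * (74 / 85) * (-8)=-1184 / 255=-4.64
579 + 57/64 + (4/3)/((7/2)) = 580.27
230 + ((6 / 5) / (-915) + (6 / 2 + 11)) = 372098 / 1525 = 244.00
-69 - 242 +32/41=-12719/41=-310.22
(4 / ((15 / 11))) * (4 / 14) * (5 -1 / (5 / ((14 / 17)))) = 12056 / 2975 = 4.05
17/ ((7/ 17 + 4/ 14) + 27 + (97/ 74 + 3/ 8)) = 598808/ 1034997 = 0.58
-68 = -68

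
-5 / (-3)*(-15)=-25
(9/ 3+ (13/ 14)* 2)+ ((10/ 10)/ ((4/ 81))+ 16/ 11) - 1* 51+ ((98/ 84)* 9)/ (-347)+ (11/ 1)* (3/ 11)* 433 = 136216821/ 106876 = 1274.53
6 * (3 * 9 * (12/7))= 1944/7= 277.71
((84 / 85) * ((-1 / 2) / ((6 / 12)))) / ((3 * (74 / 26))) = -364 / 3145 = -0.12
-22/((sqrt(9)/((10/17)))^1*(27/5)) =-1100/1377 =-0.80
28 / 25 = 1.12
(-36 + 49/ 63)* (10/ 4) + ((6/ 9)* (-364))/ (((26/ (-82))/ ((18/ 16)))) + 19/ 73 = 1015991/ 1314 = 773.20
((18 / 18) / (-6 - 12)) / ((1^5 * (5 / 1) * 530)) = -1 / 47700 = -0.00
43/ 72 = 0.60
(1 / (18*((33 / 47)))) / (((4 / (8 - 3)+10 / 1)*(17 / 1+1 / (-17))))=0.00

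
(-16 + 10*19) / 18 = 29 / 3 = 9.67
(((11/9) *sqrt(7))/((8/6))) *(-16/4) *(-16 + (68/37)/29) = 62700 *sqrt(7)/1073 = 154.60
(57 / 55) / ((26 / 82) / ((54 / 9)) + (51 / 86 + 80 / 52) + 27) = 3919149 / 110364485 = 0.04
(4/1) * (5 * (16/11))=320/11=29.09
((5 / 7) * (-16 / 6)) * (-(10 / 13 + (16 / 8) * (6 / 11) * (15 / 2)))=51200 / 3003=17.05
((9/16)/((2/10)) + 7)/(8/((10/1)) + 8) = 785/704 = 1.12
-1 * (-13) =13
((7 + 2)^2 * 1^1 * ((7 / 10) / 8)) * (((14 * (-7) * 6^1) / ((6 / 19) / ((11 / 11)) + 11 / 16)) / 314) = -3167262 / 239425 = -13.23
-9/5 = -1.80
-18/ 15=-6/ 5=-1.20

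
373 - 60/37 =13741/37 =371.38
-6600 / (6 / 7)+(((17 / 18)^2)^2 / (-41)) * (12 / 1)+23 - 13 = -2758240441 / 358668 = -7690.23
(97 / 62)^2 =9409 / 3844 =2.45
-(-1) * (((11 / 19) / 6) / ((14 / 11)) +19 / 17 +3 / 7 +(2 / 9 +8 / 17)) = 26917 / 11628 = 2.31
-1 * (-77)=77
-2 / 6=-1 / 3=-0.33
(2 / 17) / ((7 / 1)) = 2 / 119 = 0.02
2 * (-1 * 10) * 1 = -20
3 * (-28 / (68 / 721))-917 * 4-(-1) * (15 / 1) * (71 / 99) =-2551366 / 561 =-4547.89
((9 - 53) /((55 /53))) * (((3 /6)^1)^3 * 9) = -477 /10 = -47.70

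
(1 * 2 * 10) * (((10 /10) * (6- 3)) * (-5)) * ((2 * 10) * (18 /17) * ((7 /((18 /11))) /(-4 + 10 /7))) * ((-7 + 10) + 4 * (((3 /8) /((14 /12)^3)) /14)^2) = 63436868000 /2000033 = 31717.91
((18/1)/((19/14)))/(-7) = -36/19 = -1.89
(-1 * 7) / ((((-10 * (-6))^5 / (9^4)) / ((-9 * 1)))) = 1701 / 3200000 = 0.00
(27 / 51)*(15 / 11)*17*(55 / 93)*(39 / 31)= 8775 / 961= 9.13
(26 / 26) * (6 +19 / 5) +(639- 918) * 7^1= -9716 / 5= -1943.20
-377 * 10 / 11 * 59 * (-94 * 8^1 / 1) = 167267360 / 11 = 15206123.64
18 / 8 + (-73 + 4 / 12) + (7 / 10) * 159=2453 / 60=40.88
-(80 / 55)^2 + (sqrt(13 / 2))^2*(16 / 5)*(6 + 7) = 162312 / 605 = 268.28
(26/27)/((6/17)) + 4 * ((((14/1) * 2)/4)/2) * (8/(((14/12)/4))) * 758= 23577053/81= 291074.73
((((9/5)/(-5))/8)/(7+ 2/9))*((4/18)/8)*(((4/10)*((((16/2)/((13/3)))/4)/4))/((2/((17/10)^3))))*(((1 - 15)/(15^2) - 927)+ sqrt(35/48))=3074393271/169000000000 - 44217*sqrt(105)/27040000000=0.02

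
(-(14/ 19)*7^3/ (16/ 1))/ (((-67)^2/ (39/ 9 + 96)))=-722701/ 2046984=-0.35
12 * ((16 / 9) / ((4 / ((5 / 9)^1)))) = 80 / 27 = 2.96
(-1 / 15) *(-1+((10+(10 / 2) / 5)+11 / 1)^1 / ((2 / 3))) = -32 / 15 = -2.13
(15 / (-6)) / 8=-0.31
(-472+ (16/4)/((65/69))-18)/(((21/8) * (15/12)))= -1010368/6825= -148.04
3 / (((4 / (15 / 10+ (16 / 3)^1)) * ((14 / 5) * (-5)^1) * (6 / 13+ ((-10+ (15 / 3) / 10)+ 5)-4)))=533 / 11704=0.05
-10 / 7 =-1.43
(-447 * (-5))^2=4995225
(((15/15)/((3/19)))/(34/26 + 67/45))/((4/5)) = 18525/6544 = 2.83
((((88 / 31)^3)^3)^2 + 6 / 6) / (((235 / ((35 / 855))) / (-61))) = -8553541610191676343213798121662749743 / 5618293943932324974739311226917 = -1522444.66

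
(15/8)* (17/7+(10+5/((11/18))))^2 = 37778535/47432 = 796.48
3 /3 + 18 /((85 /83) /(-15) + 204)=55261 /50779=1.09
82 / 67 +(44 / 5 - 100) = -89.98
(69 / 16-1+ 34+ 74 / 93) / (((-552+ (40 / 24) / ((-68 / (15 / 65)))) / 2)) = -12531805 / 90762978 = -0.14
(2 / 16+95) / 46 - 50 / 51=20411 / 18768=1.09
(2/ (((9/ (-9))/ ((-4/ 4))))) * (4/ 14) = 4/ 7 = 0.57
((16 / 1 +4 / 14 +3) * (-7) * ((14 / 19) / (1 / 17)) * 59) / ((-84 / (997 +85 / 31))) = 699411960 / 589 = 1187456.64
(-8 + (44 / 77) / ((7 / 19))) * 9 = -58.04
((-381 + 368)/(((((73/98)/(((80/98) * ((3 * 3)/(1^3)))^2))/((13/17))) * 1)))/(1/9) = -6483.30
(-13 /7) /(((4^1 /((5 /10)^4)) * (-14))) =13 /6272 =0.00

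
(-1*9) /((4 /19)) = -171 /4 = -42.75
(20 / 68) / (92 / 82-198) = -205 / 137224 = -0.00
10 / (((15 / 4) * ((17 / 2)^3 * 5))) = 64 / 73695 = 0.00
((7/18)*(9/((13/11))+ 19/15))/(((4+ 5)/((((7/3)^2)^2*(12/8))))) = 7277431/426465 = 17.06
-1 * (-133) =133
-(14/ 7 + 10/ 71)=-152/ 71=-2.14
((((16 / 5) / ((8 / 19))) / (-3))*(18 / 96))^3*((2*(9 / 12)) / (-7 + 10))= -6859 / 128000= -0.05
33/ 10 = 3.30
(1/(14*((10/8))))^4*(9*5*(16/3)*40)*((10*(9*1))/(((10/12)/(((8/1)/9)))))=9.83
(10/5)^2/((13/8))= 32/13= 2.46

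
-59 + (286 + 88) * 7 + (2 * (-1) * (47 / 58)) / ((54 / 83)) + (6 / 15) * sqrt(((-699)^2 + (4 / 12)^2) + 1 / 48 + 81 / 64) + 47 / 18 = sqrt(281434981) / 60 + 2003791 / 783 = 2838.72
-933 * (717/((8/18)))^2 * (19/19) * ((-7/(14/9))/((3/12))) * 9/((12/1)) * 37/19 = 38812396749003/608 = 63836178863.49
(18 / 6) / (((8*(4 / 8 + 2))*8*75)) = 1 / 4000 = 0.00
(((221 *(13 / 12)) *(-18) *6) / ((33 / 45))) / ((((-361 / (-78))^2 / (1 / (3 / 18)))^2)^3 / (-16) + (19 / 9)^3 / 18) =14683585342364693214507257592545280 / 53668713421923772366019973727019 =273.60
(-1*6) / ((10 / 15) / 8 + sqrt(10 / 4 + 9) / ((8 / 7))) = 576 / 10135 - 3024*sqrt(46) / 10135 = -1.97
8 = 8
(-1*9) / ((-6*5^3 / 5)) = 3 / 50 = 0.06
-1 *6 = -6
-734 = -734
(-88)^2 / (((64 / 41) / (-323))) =-1602403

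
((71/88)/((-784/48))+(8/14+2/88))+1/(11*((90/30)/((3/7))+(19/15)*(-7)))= 2139/4312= 0.50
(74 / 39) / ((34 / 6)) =74 / 221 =0.33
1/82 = 0.01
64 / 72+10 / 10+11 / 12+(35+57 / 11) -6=14647 / 396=36.99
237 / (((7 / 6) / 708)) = 1006776 / 7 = 143825.14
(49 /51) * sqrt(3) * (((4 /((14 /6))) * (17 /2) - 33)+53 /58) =-49777 * sqrt(3) /2958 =-29.15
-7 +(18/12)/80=-1117/160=-6.98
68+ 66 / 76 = 2617 / 38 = 68.87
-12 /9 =-1.33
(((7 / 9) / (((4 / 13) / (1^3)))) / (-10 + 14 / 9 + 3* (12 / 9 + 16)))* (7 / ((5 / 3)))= 39 / 160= 0.24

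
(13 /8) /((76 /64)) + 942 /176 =11237 /1672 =6.72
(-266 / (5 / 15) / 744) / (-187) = 133 / 23188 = 0.01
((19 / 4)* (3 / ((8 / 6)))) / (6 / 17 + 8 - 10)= -2907 / 448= -6.49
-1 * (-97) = 97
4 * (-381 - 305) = -2744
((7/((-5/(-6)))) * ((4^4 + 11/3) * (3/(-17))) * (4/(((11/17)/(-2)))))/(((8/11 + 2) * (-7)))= -6232/25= -249.28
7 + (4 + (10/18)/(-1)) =94/9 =10.44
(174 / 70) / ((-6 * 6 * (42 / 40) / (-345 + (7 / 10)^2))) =999079 / 44100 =22.65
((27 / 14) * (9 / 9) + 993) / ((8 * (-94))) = -13929 / 10528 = -1.32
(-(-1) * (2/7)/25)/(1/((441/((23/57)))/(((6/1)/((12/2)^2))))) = 43092/575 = 74.94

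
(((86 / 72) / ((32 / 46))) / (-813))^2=978121 / 219293650944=0.00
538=538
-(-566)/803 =566/803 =0.70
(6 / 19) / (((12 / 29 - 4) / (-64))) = 1392 / 247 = 5.64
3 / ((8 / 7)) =21 / 8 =2.62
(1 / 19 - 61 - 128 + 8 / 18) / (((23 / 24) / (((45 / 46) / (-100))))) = 96702 / 50255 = 1.92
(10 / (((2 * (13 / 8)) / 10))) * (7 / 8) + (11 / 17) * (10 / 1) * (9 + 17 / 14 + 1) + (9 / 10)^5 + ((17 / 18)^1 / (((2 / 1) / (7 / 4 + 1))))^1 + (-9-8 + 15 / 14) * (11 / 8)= 110650839227 / 1392300000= 79.47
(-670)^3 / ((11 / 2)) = -601526000 / 11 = -54684181.82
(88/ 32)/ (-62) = -11/ 248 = -0.04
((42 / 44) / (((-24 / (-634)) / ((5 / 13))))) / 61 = 11095 / 69784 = 0.16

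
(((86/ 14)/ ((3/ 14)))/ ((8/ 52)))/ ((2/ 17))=9503/ 6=1583.83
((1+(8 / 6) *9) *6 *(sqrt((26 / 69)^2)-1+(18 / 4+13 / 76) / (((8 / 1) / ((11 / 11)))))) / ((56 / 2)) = -21437 / 195776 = -0.11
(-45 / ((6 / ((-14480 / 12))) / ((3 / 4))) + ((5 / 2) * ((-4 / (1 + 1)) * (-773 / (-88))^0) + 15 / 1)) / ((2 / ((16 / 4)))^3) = 54380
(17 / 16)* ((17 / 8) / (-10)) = -289 / 1280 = -0.23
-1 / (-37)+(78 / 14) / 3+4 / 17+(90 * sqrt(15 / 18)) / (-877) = 2.03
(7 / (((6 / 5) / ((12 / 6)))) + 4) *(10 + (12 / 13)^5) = 186202814 / 1113879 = 167.17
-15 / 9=-5 / 3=-1.67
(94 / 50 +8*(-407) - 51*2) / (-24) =83903 / 600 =139.84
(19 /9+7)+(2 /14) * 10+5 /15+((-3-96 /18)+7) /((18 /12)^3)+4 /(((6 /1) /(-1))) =5563 /567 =9.81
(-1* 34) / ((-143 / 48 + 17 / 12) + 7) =-544 / 87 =-6.25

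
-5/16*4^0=-5/16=-0.31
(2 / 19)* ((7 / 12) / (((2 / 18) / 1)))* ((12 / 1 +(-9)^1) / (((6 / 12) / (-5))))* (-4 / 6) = 210 / 19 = 11.05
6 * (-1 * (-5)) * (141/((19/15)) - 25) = 49200/19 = 2589.47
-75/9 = -8.33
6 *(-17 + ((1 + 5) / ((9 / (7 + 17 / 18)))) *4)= 226 / 9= 25.11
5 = 5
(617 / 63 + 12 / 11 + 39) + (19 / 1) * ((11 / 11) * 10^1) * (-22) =-2862170 / 693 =-4130.12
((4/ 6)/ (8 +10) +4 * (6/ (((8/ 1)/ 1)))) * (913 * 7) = 524062/ 27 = 19409.70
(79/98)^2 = 6241/9604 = 0.65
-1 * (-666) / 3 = 222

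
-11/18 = -0.61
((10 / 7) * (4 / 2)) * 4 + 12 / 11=964 / 77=12.52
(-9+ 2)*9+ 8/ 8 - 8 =-70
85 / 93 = 0.91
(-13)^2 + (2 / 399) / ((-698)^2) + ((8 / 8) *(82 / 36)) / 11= 271366477066 / 1603753767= 169.21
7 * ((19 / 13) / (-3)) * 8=-1064 / 39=-27.28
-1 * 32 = -32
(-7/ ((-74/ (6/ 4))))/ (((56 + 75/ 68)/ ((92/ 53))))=32844/ 7614563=0.00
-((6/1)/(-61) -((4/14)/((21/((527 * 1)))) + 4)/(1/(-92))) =-9214022/8967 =-1027.55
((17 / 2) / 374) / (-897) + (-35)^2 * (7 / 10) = 33843809 / 39468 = 857.50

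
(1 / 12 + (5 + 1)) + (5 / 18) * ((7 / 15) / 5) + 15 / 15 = 3839 / 540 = 7.11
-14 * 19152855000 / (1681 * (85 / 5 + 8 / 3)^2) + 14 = -2413177808146 / 5851561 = -412398.98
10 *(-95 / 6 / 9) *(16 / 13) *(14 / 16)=-6650 / 351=-18.95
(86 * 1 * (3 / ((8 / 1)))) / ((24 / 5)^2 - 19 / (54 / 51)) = 29025 / 4586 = 6.33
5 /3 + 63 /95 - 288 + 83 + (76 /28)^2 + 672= 6657076 /13965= 476.70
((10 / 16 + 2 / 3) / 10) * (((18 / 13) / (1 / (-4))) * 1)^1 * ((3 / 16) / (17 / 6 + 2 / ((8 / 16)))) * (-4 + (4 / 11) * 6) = 837 / 23452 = 0.04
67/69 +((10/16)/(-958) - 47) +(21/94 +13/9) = -3307750573/74563056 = -44.36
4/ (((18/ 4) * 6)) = 4/ 27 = 0.15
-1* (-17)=17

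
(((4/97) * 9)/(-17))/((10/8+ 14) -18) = 0.01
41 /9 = 4.56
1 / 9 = 0.11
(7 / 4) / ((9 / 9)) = 7 / 4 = 1.75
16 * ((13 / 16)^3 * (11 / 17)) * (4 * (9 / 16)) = 217503 / 17408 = 12.49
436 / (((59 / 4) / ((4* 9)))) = 62784 / 59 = 1064.14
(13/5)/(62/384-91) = -2496/87205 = -0.03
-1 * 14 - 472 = -486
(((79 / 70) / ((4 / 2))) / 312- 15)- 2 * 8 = -1354001 / 43680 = -31.00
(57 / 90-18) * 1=-521 / 30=-17.37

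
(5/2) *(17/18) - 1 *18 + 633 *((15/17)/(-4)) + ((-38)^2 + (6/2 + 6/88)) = 8696377/6732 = 1291.80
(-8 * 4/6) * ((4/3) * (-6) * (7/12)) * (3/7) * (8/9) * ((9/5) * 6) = 102.40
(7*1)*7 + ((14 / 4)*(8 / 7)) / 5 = 249 / 5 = 49.80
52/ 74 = 26/ 37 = 0.70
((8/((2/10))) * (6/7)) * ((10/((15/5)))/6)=400/21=19.05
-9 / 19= -0.47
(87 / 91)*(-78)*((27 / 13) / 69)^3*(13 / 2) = -190269 / 14393561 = -0.01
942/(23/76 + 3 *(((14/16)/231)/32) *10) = 25200384/8191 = 3076.59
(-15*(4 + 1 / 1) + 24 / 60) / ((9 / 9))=-373 / 5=-74.60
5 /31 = 0.16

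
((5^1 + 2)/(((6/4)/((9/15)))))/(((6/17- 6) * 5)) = -119/1200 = -0.10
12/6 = 2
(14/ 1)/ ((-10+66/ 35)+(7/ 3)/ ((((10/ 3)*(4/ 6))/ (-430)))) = -980/ 32173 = -0.03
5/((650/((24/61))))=12/3965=0.00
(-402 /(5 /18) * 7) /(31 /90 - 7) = 911736 /599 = 1522.10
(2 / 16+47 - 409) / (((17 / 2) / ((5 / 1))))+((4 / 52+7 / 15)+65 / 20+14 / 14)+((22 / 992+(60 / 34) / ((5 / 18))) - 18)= -361237783 / 1644240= -219.70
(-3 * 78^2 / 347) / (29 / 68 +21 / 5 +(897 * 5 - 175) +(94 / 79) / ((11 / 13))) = -5392735920 / 442499610899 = -0.01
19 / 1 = 19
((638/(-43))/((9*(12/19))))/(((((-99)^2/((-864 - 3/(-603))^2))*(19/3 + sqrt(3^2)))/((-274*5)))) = 1626142979693645/55723806468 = 29182.19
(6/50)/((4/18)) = 27/50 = 0.54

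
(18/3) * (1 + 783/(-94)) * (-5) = 10335/47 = 219.89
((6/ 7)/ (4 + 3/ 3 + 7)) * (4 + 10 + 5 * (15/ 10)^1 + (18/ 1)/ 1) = 79/ 28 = 2.82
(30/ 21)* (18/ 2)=90/ 7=12.86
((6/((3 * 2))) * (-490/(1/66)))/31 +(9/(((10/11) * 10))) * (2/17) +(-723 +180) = -41793981/26350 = -1586.11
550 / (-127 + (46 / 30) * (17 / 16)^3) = -33792000 / 7689881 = -4.39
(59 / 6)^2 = 3481 / 36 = 96.69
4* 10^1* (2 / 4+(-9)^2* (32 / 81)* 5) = 6420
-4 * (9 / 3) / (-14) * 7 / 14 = 0.43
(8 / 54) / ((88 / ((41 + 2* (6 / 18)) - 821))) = -1169 / 891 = -1.31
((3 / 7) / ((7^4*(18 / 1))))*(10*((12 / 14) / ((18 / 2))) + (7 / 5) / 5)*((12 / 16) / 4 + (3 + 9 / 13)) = 174043 / 3670648800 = 0.00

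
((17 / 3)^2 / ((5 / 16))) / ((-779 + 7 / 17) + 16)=-19652 / 145845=-0.13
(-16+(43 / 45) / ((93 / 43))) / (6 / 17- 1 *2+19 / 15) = 1106887 / 27063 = 40.90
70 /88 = 35 /44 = 0.80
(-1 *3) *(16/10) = -24/5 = -4.80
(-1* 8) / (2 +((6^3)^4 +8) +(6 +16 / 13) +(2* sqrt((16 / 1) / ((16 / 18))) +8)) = -367876219048 / 100098308092494139031 +1014* sqrt(2) / 100098308092494139031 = -0.00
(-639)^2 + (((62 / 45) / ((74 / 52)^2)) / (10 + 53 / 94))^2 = 1528030917103040861209 / 3742229524275225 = 408321.00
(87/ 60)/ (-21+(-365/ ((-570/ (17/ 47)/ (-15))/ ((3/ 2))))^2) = 0.24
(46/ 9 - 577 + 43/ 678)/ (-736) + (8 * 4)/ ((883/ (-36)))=-697560529/ 1321872192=-0.53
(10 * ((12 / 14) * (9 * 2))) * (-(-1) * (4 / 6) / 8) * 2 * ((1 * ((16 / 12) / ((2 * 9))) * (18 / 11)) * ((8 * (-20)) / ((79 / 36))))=-1382400 / 6083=-227.26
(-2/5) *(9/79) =-18/395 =-0.05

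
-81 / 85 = -0.95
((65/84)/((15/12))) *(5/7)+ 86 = 12707/147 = 86.44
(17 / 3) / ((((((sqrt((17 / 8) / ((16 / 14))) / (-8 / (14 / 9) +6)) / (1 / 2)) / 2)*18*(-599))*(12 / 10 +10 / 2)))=-40*sqrt(119) / 8188929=-0.00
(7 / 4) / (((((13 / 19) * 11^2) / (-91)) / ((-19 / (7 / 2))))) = 2527 / 242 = 10.44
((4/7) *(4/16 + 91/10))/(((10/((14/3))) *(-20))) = -187/1500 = -0.12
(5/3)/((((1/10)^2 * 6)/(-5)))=-1250/9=-138.89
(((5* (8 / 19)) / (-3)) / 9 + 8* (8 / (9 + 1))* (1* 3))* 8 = 152.98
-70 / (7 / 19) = -190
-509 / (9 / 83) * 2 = -84494 / 9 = -9388.22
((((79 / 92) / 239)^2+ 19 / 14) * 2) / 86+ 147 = 21396784984623 / 145525115344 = 147.03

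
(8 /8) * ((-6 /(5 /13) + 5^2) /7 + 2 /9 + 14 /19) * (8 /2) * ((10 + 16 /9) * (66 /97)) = 128511856 /1741635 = 73.79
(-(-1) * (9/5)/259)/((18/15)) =3/518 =0.01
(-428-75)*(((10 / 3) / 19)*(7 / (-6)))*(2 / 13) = 35210 / 2223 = 15.84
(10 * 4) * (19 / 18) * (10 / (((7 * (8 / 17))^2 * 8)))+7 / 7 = 165499 / 28224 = 5.86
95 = 95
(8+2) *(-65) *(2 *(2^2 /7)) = -5200 /7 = -742.86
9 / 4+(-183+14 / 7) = -715 / 4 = -178.75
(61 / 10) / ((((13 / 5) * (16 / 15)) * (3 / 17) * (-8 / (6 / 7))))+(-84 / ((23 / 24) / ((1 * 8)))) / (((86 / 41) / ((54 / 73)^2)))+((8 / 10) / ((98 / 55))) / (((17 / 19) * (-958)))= -184.26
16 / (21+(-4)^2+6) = 16 / 43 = 0.37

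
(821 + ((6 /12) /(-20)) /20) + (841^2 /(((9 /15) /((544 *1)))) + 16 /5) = 1539045434077 /2400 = 641268930.87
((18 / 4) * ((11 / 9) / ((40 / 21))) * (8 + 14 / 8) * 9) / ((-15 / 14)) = -189189 / 800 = -236.49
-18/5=-3.60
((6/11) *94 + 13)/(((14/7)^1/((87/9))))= 20503/66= 310.65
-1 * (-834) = 834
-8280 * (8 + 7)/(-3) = 41400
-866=-866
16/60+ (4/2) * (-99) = -2966/15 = -197.73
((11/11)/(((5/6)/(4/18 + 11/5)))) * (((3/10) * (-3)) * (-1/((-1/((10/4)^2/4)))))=-327/80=-4.09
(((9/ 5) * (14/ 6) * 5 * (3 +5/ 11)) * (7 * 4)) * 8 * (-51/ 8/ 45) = -126616/ 55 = -2302.11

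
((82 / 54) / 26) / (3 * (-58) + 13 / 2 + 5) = -41 / 114075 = -0.00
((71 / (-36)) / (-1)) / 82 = 71 / 2952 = 0.02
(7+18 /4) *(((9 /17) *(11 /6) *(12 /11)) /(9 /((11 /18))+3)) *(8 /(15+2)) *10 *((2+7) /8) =13662 /3757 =3.64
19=19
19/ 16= 1.19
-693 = -693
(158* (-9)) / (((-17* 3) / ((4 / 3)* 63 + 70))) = 4293.88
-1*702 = -702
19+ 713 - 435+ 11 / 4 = 1199 / 4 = 299.75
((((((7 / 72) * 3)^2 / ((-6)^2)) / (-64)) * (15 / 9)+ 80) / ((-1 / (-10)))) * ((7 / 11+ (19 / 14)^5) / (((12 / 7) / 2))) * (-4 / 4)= -49371188141278775 / 10094441398272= -4890.93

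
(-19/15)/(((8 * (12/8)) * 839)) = -19/151020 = -0.00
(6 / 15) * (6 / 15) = 4 / 25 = 0.16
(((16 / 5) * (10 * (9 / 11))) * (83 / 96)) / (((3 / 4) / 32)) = 10624 / 11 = 965.82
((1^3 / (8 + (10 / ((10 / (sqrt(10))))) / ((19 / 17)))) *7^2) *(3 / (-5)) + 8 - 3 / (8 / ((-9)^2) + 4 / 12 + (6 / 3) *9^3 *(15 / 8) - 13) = 15827 *sqrt(10) / 33690 + 56413585312 / 14851613235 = 5.28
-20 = -20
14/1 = 14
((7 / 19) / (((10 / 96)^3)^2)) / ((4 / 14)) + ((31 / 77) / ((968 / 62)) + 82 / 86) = 480195927331115957 / 475749312500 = 1009346.55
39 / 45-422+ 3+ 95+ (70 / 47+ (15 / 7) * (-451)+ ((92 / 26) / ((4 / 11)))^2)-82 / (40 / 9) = -202137659 / 166803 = -1211.83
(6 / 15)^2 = 4 / 25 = 0.16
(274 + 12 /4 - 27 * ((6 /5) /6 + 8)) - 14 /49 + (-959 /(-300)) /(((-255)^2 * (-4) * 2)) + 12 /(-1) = 43.31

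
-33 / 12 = -11 / 4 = -2.75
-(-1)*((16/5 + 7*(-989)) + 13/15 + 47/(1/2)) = -102374/15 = -6824.93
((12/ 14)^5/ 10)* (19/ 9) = 8208/ 84035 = 0.10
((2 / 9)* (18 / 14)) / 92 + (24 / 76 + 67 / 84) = 5855 / 5244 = 1.12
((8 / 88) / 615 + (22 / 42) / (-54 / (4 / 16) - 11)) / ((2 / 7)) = -11608 / 1535655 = -0.01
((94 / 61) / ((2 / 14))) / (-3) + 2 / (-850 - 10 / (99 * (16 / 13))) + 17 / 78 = -3609192829 / 1067798290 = -3.38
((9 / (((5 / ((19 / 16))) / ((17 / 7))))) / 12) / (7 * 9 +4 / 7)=969 / 142400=0.01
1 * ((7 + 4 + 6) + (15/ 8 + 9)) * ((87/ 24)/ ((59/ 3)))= 5.14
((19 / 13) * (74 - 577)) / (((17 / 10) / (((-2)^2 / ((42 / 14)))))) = -382280 / 663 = -576.59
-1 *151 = -151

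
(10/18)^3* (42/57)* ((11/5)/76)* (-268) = -257950/263169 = -0.98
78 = 78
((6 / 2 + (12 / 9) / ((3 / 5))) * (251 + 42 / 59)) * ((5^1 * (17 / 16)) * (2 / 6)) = 2327.75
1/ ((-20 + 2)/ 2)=-1/ 9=-0.11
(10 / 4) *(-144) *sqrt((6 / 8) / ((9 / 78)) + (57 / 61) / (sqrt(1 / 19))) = -180 *sqrt(13908 *sqrt(19) + 96746) / 61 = -1170.59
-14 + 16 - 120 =-118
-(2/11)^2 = -0.03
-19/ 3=-6.33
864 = 864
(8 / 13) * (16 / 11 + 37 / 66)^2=35378 / 14157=2.50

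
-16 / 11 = -1.45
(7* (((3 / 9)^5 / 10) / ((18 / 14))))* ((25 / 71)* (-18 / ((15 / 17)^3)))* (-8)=1925896 / 11645775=0.17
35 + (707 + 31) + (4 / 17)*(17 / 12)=2320 / 3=773.33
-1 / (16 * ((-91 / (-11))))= -11 / 1456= -0.01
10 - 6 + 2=6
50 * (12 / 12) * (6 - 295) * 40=-578000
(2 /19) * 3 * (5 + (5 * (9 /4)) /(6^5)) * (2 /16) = 17285 /87552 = 0.20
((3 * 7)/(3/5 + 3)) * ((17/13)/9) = 595/702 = 0.85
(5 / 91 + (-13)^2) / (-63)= -5128 / 1911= -2.68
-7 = -7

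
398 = 398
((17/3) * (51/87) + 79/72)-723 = -1500397/2088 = -718.58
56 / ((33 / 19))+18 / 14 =7745 / 231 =33.53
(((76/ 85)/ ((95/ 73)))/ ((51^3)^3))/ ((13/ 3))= 292/ 4298754193774913925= 0.00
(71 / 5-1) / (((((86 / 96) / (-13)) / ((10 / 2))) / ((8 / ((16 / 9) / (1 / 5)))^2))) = -833976 / 1075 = -775.79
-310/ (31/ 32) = -320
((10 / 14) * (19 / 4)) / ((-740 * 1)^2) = 19 / 3066560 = 0.00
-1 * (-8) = 8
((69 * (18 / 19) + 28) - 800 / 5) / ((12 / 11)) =-2321 / 38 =-61.08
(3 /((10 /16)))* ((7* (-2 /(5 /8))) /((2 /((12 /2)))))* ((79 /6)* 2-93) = 21504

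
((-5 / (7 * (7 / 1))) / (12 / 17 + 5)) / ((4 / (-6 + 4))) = 85 / 9506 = 0.01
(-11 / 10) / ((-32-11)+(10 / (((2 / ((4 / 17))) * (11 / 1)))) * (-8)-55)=2057 / 184860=0.01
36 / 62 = 18 / 31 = 0.58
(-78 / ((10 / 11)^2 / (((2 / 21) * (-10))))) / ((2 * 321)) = 1573 / 11235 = 0.14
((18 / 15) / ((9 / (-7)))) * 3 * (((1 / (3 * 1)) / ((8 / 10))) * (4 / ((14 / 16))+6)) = -37 / 3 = -12.33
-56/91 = -8/13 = -0.62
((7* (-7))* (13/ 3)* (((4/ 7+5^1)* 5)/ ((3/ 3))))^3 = -206949435875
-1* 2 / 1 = -2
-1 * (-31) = 31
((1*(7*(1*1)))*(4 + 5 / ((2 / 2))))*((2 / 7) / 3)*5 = 30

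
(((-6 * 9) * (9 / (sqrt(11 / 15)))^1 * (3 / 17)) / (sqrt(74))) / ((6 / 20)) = -2430 * sqrt(12210) / 6919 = -38.81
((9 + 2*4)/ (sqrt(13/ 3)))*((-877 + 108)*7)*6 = -549066*sqrt(39)/ 13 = -263762.77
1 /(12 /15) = 5 /4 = 1.25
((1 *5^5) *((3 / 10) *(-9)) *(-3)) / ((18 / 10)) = 28125 / 2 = 14062.50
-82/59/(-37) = 82/2183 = 0.04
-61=-61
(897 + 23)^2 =846400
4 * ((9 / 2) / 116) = 9 / 58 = 0.16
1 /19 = 0.05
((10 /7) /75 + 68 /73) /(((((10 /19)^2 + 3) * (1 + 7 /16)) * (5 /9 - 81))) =-31562952 /12582938095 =-0.00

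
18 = 18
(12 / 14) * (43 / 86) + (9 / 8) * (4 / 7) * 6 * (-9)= -240 / 7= -34.29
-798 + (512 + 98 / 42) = -851 / 3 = -283.67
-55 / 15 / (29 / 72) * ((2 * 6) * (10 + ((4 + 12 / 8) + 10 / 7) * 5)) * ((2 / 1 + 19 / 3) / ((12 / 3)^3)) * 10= -2578125 / 406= -6350.06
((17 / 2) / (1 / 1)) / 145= 17 / 290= 0.06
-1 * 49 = -49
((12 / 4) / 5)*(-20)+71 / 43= -445 / 43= -10.35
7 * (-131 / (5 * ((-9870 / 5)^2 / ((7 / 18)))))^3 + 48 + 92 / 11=11138070122224839899750999 / 197610921523343934144000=56.36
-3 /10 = -0.30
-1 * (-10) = 10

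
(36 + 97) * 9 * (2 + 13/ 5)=27531/ 5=5506.20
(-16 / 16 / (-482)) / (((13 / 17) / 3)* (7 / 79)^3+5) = 0.00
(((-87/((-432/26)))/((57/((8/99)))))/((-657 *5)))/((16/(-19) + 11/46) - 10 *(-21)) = -17342/1607001465465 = -0.00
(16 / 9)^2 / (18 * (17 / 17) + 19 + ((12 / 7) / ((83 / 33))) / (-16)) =594944 / 6957009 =0.09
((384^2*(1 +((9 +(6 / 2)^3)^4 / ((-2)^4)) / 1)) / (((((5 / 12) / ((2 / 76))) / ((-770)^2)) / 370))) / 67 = 4074938200011571200 / 1273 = 3201051217605319.09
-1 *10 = -10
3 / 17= 0.18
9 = 9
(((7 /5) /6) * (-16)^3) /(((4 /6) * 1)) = -7168 /5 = -1433.60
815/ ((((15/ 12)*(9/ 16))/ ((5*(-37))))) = -1929920/ 9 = -214435.56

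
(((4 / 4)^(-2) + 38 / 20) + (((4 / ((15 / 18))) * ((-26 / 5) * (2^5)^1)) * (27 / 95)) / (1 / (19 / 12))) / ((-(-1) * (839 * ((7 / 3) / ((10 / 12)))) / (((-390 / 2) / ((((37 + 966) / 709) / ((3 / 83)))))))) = 62131797 / 82171660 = 0.76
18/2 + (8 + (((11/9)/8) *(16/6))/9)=4142/243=17.05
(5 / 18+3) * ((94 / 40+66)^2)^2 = 206027916144539 / 2880000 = 71537470.88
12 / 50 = 6 / 25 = 0.24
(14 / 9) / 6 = 7 / 27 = 0.26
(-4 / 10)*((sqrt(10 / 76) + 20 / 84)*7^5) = -16807*sqrt(190) / 95 - 4802 / 3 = -4039.28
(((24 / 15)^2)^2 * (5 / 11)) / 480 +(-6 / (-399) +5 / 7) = 2017649 / 2743125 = 0.74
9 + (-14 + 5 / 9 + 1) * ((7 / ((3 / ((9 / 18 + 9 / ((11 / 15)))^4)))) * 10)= -3055067807527 / 395307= -7728342.29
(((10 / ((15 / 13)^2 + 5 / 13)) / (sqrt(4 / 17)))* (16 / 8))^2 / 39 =37349 / 2523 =14.80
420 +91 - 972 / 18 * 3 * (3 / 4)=779 / 2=389.50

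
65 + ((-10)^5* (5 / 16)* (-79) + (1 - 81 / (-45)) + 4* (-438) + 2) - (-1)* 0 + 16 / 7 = 2467070.09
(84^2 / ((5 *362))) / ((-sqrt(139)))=-3528 *sqrt(139) / 125795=-0.33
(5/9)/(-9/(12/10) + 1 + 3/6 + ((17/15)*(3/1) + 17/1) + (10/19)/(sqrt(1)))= 475/12762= 0.04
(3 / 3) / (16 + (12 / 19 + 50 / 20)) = 38 / 727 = 0.05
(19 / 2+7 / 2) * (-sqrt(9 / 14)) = -39 * sqrt(14) / 14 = -10.42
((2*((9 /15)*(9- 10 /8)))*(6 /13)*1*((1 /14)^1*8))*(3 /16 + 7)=6417 /364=17.63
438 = 438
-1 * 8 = -8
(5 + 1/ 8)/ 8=41/ 64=0.64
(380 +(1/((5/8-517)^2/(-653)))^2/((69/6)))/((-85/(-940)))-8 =4194.35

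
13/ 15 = 0.87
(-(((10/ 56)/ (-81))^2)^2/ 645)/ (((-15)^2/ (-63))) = 5/ 487600195606272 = 0.00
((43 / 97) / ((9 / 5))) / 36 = 215 / 31428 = 0.01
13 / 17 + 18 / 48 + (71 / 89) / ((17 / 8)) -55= -647381 / 12104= -53.48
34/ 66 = 17/ 33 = 0.52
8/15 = 0.53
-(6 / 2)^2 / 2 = -9 / 2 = -4.50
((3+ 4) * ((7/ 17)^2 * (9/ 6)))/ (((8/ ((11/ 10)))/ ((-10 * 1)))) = -11319/ 4624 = -2.45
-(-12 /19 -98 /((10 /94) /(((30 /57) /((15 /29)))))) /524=66832 /37335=1.79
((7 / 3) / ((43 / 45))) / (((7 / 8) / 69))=192.56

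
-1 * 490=-490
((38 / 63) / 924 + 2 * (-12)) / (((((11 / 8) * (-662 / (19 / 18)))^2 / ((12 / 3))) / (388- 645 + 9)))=500300369600 / 15627118524633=0.03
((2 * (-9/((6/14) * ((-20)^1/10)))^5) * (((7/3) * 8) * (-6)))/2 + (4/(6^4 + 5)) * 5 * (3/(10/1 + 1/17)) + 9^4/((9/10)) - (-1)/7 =-14832800598499/1038198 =-14287063.35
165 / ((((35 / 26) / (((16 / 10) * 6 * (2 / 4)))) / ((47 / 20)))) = 241956 / 175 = 1382.61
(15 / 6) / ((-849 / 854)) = -2135 / 849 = -2.51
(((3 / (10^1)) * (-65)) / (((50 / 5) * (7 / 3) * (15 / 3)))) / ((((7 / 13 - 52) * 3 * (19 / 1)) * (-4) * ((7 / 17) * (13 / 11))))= -2431 / 83045200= -0.00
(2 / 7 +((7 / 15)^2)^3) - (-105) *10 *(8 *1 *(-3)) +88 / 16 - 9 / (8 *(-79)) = -1269588757473949 / 50392125000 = -25194.19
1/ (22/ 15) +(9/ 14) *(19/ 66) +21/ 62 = 1.21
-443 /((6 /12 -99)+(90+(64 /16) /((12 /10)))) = 2658 /31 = 85.74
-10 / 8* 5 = -25 / 4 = -6.25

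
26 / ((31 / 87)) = 2262 / 31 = 72.97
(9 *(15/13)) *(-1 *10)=-1350/13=-103.85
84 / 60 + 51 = 262 / 5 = 52.40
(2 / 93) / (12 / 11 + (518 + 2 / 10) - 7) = 55 / 1310184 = 0.00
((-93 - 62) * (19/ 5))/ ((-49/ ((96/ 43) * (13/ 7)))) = 735072/ 14749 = 49.84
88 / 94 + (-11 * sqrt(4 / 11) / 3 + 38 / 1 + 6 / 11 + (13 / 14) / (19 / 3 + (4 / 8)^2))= 11328162 / 285901 -2 * sqrt(11) / 3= 37.41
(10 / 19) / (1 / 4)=40 / 19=2.11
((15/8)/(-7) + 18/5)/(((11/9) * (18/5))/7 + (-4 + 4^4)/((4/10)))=933/176576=0.01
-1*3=-3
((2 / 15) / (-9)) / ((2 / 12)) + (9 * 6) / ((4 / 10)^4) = 759343 / 360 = 2109.29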